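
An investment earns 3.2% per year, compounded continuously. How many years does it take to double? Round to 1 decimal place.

e^(0.032t) = 2, so 0.032t = ln 2 ≈ 0.69315.
t ≈ 0.69315/0.032 ≈ 21.6608.

21.7 years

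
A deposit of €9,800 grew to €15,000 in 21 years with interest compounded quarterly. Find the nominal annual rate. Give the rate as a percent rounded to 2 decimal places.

The 84-period growth factor is 15,000/9,800 = 1.53061.
r/4 = 1.53061^(1/84) − 1 ≈ 0.00508034, so r ≈ 4·0.00508034 = 2.03213%.

2.03%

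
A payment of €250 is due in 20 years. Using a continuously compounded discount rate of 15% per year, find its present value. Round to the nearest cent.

€12.45

P = A·e^(−rt) = 250·e^(−3).
e^(−3) ≈ 0.0497870684, so P ≈ 12.4468.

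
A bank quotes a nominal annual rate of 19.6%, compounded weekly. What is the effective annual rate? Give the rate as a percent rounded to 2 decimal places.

EAR = (1 + 19.6%/52)^52 − 1 = (1 + 0.00376923)^52 − 1.
(1 + 0.00376923)^52 ≈ 1.216079, so EAR ≈ 21.60787%.

21.61%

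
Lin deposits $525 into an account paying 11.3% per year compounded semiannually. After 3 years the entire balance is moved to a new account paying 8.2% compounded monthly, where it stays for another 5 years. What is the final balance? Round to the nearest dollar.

$1,099

After 3 years at 11.3%: 525 × 1.390647336 ≈ 730.0899.
Then 5 years at 8.2%: 730.0899 × 1.504718016 ≈ 1,098.5794.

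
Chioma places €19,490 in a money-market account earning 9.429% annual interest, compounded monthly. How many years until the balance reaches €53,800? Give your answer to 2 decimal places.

10.81 years

We need (1 + 0.0078575)^(12t) = 2.7604, so 12t = ln 2.7604 / ln 1.007858 ≈ 129.7303.
t ≈ 129.7303/12 = 10.8109 years.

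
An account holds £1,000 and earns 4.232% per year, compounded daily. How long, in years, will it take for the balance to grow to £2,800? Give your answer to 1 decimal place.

(1 + 0.000115945)^(365t) = 2,800/1,000 = 2.8.
365t·ln(1 + 0.000115945) = ln(2.8); 365t = 1.0296/0.000115938 ≈ 8880.7390.
t ≈ 24.3308 years.

24.3 years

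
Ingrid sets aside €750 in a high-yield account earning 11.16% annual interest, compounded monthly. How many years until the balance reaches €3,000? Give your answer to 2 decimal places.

12.48 years

(1 + 0.0093)^(12t) = 3,000/750 = 4.
12t·ln(1 + 0.0093) = ln(4); 12t = 1.3863/0.00925702 ≈ 149.7560.
t ≈ 12.4797 years.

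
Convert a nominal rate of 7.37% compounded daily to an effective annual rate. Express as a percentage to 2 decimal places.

One year is 365 periods at 0.000201918 each: (1 + 0.000201918)^365 ≈ 1.076476.
EAR = 1.076476 − 1 ≈ 7.64758%.

7.65%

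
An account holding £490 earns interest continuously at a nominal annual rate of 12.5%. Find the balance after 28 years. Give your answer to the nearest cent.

A = P·e^(rt) = 490·e^(0.125·28) = 490·e^3.5.
e^3.5 ≈ 33.115451959, so A ≈ 16,226.5715.

£16,226.57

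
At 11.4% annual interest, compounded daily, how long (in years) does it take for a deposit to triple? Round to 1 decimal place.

9.6 years

(1 + 0.000312329)^(365t) = 3.
365t = ln 3 / ln(1 + 0.000312329) ≈ 1.0986/0.00031228 ≈ 3518.0360.
t ≈ 9.6385.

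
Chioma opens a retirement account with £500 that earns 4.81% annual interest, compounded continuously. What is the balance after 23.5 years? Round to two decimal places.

A = P·e^(rt) = 500·e^(0.0481·23.5) = 500·e^1.13035.
e^1.13035 ≈ 3.09674017, so A ≈ 1,548.3701.

£1,548.37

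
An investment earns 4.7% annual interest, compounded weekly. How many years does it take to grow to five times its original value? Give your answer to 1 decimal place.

(1 + 0.000903846)^(52t) = 5.
52t = ln 5 / ln(1 + 0.000903846) ≈ 1.6094/0.000903438 ≈ 1781.4593.
t ≈ 34.2588.

34.3 years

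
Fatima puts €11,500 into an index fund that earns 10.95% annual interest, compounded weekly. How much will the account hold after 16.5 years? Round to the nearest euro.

Growth factor = (1 + 0.1095/52)^858 ≈ 6.0790617525.
A ≈ 11,500 × 6.0790617525 ≈ 69,909.2102.

€69,909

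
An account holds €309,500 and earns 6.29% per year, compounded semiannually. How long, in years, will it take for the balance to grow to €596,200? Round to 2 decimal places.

10.59 years

(1 + 0.03145)^(2t) = 596,200/309,500 = 1.9263.
2t·ln(1 + 0.03145) = ln(1.9263); 2t = 0.65562/0.0309656 ≈ 21.1725.
t ≈ 10.5862 years.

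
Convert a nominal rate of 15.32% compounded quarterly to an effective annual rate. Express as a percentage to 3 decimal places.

EAR = (1 + 15.32%/4)^4 − 1 = (1 + 0.0383)^4 − 1.
(1 + 0.0383)^4 ≈ 1.162228, so EAR ≈ 16.22282%.

16.223%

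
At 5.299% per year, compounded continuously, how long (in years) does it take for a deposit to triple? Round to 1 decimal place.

20.7 years

e^(0.05299t) = 3, so 0.05299t = ln 3 ≈ 1.0986.
t ≈ 1.0986/0.05299 ≈ 20.7324.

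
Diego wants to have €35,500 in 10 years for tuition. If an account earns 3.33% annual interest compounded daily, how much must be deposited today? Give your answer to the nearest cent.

€25,445.73

Periodic rate = 3.33%/365 = 0.0000912329; 3650 periods.
P = 35,500/(1 + 0.0333/365)^3650 ≈ 35,500/1.3951261073 ≈ 25,445.7284.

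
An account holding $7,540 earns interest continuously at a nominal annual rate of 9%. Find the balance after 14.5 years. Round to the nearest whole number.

$27,805

A = P·e^(rt) = 7,540·e^(0.09·14.5) = 7,540·e^1.305.
e^1.305 ≈ 3.6876890937, so A ≈ 27,805.1758.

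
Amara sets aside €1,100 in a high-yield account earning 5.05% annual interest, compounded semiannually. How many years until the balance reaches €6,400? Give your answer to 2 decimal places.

(1 + 0.02525)^(2t) = 6,400/1,100 = 5.8182.
2t·ln(1 + 0.02525) = ln(5.8182); 2t = 1.761/0.0249365 ≈ 70.6189.
t ≈ 35.3095 years.

35.31 years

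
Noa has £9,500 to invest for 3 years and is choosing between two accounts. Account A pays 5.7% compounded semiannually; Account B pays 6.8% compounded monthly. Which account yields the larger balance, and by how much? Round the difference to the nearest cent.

Account A growth factor: (1 + 0.0285)^6 ≈ 1.1836567421; balance ≈ 11,244.7390.
Account B growth factor: (1 + 0.068/12)^36 ≈ 1.2255922228; balance ≈ 11,643.1261.
Account B is larger by 398.3871.

Account B, by £398.39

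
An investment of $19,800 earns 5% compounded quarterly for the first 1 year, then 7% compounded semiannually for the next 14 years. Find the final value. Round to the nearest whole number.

$54,522

After 1 years at 5%: 19,800 × 1.0509453369 ≈ 20,808.7177.
Then 14 years at 7%: 20,808.7177 × 2.6201719571 ≈ 54,522.4185.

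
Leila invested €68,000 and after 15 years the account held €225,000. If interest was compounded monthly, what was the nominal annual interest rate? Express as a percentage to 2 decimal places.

(1 + r/12)^180 = 225,000/68,000 = 3.30882.
1 + r/12 = 3.30882^(1/180) ≈ 1.00667, so r/12 ≈ 0.00666988.
r ≈ 12·0.00666988 = 8.00386%.

8.00%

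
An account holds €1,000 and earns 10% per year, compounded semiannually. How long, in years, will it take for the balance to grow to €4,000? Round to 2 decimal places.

14.21 years

We need (1 + 0.05)^(2t) = 4, so 2t = ln 4 / ln 1.05 ≈ 28.4134.
t ≈ 28.4134/2 = 14.2067 years.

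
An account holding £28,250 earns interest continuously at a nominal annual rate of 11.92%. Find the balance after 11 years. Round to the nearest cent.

A = P·e^(rt) = 28,250·e^(0.1192·11) = 28,250·e^1.3112.
e^1.3112 ≈ 3.71062379018, so A ≈ 104,825.1221.

£104,825.12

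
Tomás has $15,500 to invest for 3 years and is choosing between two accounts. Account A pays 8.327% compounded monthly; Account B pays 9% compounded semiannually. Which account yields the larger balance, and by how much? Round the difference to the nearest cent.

Account B, by $303.58

Account A growth factor: (1 + 0.08327/12)^36 ≈ 1.2826743731; balance ≈ 19,881.4528.
Account B growth factor: (1 + 0.045)^6 ≈ 1.3022601248; balance ≈ 20,185.0319.
Account B is larger by 303.5792.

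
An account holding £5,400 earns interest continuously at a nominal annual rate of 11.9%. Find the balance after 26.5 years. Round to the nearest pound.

A = P·e^(rt) = 5,400·e^(0.119·26.5) = 5,400·e^3.1535.
e^3.1535 ≈ 23.4178839073, so A ≈ 126,456.5731.

£126,457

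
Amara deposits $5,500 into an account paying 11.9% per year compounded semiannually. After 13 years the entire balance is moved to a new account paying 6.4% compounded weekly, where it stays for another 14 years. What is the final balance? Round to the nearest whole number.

$60,517

Phase 1: 5,500·(1 + 0.0595)^26 ≈ 24,716.5401.
Phase 2: 24,716.5401·(1 + 0.064/52)^728 ≈ 60,516.8432.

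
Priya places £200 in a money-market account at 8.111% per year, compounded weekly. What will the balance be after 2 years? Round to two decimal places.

Periodic rate = 8.111%/52 = 0.00155981; periods = 52·2 = 104.
A = 200·(1 + 0.08111/52)^104 ≈ 200·1.17597033 ≈ 235.1941.

£235.19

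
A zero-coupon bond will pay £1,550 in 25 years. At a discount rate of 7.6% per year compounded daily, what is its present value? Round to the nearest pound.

£232

Growth factor = (1 + 0.076/365)^9125 ≈ 6.684572232.
P = 1,550/6.684572232 ≈ 231.8772.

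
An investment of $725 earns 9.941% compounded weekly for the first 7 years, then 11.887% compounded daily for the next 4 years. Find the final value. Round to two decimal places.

Phase 1: 725·(1 + 0.09941/52)^364 ≈ 1,452.9879.
Phase 2: 1,452.9879·(1 + 0.11887/365)^1460 ≈ 2,337.3660.

$2,337.37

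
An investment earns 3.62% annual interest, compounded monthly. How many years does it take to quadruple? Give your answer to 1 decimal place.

(1 + 0.00301667)^(12t) = 4.
12t = ln 4 / ln(1 + 0.00301667) ≈ 1.3863/0.00301213 ≈ 460.2379.
t ≈ 38.3532.

38.4 years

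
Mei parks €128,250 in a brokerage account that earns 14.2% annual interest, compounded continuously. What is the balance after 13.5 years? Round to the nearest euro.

€872,167

A = P·e^(rt) = 128,250·e^(0.142·13.5) = 128,250·e^1.917.
e^1.917 ≈ 6.80052625752, so A ≈ 872,167.4925.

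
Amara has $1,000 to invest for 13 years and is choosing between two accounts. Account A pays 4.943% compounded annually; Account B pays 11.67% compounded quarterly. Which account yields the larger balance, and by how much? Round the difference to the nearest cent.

Account B, by $2,588.69

Account A growth factor: (1 + 0.04943)^13 ≈ 1.872385105; balance ≈ 1,872.3851.
Account B growth factor: (1 + 0.029175)^52 ≈ 4.46107845; balance ≈ 4,461.0785.
Account B is larger by 2,588.6933.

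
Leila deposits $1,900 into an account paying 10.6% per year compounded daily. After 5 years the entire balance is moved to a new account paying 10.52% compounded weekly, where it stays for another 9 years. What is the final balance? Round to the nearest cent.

$8,311.34

Phase 1: 1,900·(1 + 0.106/365)^1825 ≈ 3,227.7230.
Phase 2: 3,227.7230·(1 + 0.1052/52)^468 ≈ 8,311.3372.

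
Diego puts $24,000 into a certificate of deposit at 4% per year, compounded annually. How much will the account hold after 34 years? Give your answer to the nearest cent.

$91,063.59

Growth factor = (1 + 0.04)^34 ≈ 3.7943163406.
A ≈ 24,000 × 3.7943163406 ≈ 91,063.5922.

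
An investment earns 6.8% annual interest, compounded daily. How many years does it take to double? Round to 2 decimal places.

10.19 years

(1 + 0.000186301)^(365t) = 2.
365t = ln 2 / ln(1 + 0.000186301) ≈ 0.69315/0.000186284 ≈ 3720.9160.
t ≈ 10.1943.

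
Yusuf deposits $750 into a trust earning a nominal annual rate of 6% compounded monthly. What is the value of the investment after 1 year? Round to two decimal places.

Growth factor = (1 + 0.005)^12 ≈ 1.06167781.
A ≈ 750 × 1.06167781 ≈ 796.2584.

$796.26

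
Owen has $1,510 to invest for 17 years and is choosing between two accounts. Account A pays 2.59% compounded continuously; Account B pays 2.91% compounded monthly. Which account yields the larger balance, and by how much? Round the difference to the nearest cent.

Account B, by $129.64

A: e^(0.0259·17) = e^0.4403 ≈ 1.553173101, so 1,510 × 1.553173101 ≈ 2,345.2914.
B: (1 + 0.002425)^204 ≈ 1.63902433, so 1,510 × 1.63902433 ≈ 2,474.9267.
Difference ≈ 129.6354 in favor of B.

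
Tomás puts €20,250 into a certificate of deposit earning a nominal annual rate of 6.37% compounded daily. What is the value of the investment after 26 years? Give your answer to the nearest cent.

Periodic rate = 6.37%/365 = 0.000174521; periods = 365·26 = 9490.
A = 20,250·(1 + 0.0637/365)^9490 ≈ 20,250·5.23860633496 ≈ 106,081.7783.

€106,081.78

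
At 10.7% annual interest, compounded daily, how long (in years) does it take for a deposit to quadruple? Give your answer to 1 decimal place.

13.0 years

(1 + 0.000293151)^(365t) = 4.
365t = ln 4 / ln(1 + 0.000293151) ≈ 1.3863/0.000293108 ≈ 4729.6412.
t ≈ 12.9579.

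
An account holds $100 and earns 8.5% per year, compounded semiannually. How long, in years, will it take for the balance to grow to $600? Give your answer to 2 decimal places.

21.52 years

(1 + 0.0425)^(2t) = 600/100 = 6.
2t·ln(1 + 0.0425) = ln(6); 2t = 1.7918/0.0416217 ≈ 43.0487.
t ≈ 21.5244 years.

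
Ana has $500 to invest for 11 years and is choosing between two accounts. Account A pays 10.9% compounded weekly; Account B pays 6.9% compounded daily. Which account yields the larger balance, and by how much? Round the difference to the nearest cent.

Account A growth factor: (1 + 0.109/52)^572 ≈ 3.312638856; balance ≈ 1,656.3194.
Account B growth factor: (1 + 0.069/365)^4015 ≈ 2.135985789; balance ≈ 1,067.9929.
Account A is larger by 588.3265.

Account A, by $588.33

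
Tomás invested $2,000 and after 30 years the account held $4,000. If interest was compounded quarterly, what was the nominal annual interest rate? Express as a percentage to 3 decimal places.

2.317%

The 120-period growth factor is 4,000/2,000 = 2.
r/4 = 2^(1/120) − 1 ≈ 0.00579294, so r ≈ 4·0.00579294 = 2.31718%.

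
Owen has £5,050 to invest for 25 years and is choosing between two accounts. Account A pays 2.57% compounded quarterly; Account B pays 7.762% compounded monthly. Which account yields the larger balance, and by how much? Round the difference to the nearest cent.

A: (1 + 0.006425)^100 ≈ 1.89732456, so 5,050 × 1.89732456 ≈ 9,581.4890.
B: (1 + 0.07762/12)^300 ≈ 6.9188601098, so 5,050 × 6.9188601098 ≈ 34,940.2436.
Difference ≈ 25,358.7545 in favor of B.

Account B, by £25,358.75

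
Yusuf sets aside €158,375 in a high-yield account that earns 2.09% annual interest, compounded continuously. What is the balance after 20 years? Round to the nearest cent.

A = P·e^(rt) = 158,375·e^(0.0209·20) = 158,375·e^0.418.
e^0.418 ≈ 1.5189206744, so A ≈ 240,559.0618.

€240,559.06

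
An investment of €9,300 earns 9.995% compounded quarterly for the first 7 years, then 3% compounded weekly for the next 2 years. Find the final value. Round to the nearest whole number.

Phase 1: 9,300·(1 + 0.0249875)^28 ≈ 18,561.0646.
Phase 2: 18,561.0646·(1 + 0.03/52)^104 ≈ 19,708.4758.

€19,708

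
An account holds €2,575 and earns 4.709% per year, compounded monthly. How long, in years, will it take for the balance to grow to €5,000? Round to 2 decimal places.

We need (1 + 0.00392417)^(12t) = 1.9417, so 12t = ln 1.9417 / ln 1.003924 ≈ 169.4346.
t ≈ 169.4346/12 = 14.1195 years.

14.12 years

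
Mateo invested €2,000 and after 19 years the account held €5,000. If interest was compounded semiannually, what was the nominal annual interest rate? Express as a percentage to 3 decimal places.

4.881%

The 38-period growth factor is 5,000/2,000 = 2.5.
r/2 = 2.5^(1/38) − 1 ≈ 0.024406, so r ≈ 2·0.024406 = 4.88120%.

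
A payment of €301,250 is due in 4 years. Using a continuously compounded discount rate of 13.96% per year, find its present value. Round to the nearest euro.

P = A·e^(−rt) = 301,250·e^(−0.5584).
e^(−0.5584) ≈ 0.572123729889, so P ≈ 172,352.2736.

€172,352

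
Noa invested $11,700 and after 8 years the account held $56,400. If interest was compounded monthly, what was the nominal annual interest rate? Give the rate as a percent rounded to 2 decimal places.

19.82%

(1 + r/12)^96 = 56,400/11,700 = 4.82051.
1 + r/12 = 4.82051^(1/96) ≈ 1.016519, so r/12 ≈ 0.0165191.
r ≈ 12·0.0165191 = 19.82295%.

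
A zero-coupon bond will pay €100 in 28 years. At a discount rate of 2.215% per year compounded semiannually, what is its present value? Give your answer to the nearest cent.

Growth factor = (1 + 0.011075)^56 ≈ 1.8529719.
P = 100/1.8529719 ≈ 53.9674.

€53.97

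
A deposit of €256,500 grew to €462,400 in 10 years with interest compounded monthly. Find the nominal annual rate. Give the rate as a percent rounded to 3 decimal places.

5.908%

The 120-period growth factor is 462,400/256,500 = 1.80273.
r/12 = 1.80273^(1/120) − 1 ≈ 0.00492293, so r ≈ 12·0.00492293 = 5.90751%.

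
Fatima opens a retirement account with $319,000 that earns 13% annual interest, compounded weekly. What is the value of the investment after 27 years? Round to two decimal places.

$10,623,362.90

Growth factor = (1 + 0.0025)^1404 ≈ 33.302078045774.
A ≈ 319,000 × 33.302078045774 ≈ 10,623,362.8966.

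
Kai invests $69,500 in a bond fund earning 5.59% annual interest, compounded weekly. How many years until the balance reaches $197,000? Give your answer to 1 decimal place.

18.6 years

(1 + 0.001075)^(52t) = 197,000/69,500 = 2.8345.
52t·ln(1 + 0.001075) = ln(2.8345); 52t = 1.0419/0.00107442 ≈ 969.7087.
t ≈ 18.6482 years.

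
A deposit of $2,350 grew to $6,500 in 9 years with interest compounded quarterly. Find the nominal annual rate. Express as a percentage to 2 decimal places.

(1 + r/4)^36 = 6,500/2,350 = 2.76596.
1 + r/4 = 2.76596^(1/36) ≈ 1.028664, so r/4 ≈ 0.0286639.
r ≈ 4·0.0286639 = 11.46555%.

11.47%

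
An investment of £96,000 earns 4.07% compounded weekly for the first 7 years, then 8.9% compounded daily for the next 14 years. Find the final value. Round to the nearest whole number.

£443,627

Phase 1: 96,000·(1 + 0.0407/52)^364 ≈ 127,630.1662.
Phase 2: 127,630.1662·(1 + 0.089/365)^5110 ≈ 443,627.3331.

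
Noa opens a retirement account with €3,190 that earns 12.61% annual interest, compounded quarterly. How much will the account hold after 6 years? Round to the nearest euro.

€6,719

Growth factor = (1 + 0.031525)^24 ≈ 2.106270725.
A ≈ 3,190 × 2.106270725 ≈ 6,719.0036.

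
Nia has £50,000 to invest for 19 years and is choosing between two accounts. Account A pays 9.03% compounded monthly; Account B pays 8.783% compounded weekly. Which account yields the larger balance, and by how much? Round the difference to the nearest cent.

Account A growth factor: (1 + 0.007525)^228 ≈ 5.52496482722; balance ≈ 276,248.2414.
Account B growth factor: (1 + 0.08783/52)^988 ≈ 5.29817423132; balance ≈ 264,908.7116.
Account A is larger by 11,339.5298.

Account A, by £11,339.53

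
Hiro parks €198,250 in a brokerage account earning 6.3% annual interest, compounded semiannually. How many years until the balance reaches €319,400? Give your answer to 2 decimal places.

7.69 years

(1 + 0.0315)^(2t) = 319,400/198,250 = 1.6111.
2t·ln(1 + 0.0315) = ln(1.6111); 2t = 0.47692/0.0310141 ≈ 15.3774.
t ≈ 7.6887 years.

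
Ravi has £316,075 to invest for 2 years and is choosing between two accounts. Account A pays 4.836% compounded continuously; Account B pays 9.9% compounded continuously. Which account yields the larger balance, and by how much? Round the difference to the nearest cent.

Account A growth factor: e^(0.04836·2) = e^0.09672 ≈ 1.10155189591; balance ≈ 348,173.0155.
Account B growth factor: e^(0.099·2) = e^0.198 ≈ 1.21896239382; balance ≈ 385,283.5386.
Account B is larger by 37,110.5231.

Account B, by £37,110.52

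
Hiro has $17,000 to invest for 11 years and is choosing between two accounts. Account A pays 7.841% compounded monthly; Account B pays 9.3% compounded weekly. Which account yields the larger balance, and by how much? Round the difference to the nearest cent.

Account B, by $7,080.92

Account A growth factor: (1 + 0.07841/12)^132 ≈ 2.3624620651; balance ≈ 40,161.8551.
Account B growth factor: (1 + 0.093/52)^572 ≈ 2.7789864953; balance ≈ 47,242.7704.
Account B is larger by 7,080.9153.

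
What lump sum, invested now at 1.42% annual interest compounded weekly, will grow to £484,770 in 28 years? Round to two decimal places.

Growth factor = (1 + 0.0142/52)^1456 ≈ 1.4881678347.
P = 484,770/1.4881678347 ≈ 325,749.5483.

£325,749.55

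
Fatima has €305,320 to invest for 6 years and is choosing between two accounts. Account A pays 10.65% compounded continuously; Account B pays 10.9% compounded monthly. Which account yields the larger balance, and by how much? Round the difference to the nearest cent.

Account A growth factor: e^(0.1065·6) = e^0.639 ≈ 1.89458534635; balance ≈ 578,454.7979.
Account B growth factor: (1 + 0.109/12)^72 ≈ 1.91754862958; balance ≈ 585,465.9476.
Account B is larger by 7,011.1496.

Account B, by €7,011.15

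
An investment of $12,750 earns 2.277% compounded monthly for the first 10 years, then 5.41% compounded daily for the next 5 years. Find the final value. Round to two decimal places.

Phase 1: 12,750·(1 + 0.0018975)^120 ≈ 16,006.8301.
Phase 2: 16,006.8301·(1 + 0.0541/365)^1825 ≈ 20,978.4447.

$20,978.44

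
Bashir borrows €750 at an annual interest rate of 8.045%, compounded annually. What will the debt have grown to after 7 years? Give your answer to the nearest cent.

€1,289.12

Growth factor = (1 + 0.08045)^7 ≈ 1.718829176.
A ≈ 750 × 1.718829176 ≈ 1,289.1219.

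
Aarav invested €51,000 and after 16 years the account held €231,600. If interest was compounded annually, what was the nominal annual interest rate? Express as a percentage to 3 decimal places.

(1 + r)^16 = 231,600/51,000 = 4.54118.
1 + r = 4.54118^(1/16) ≈ 1.099191, so r ≈ 0.0991906.
r ≈ 9.91906%.

9.919%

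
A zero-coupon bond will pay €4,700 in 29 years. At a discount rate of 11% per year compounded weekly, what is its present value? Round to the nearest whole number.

Periodic rate = 11%/52 = 0.00211538; 1508 periods.
P = 4,700/(1 + 0.11/52)^1508 ≈ 4,700/24.20673045 ≈ 194.1609.

€194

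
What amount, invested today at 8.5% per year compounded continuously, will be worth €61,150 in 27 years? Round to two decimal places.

P = A·e^(−rt) = 61,150·e^(−2.295).
e^(−2.295) ≈ 0.10076139327, so P ≈ 6,161.5592.

€6,161.56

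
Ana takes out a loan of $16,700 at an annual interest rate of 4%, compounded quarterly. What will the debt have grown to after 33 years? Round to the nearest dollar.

Growth factor = (1 + 0.01)^132 ≈ 3.7189585619.
A ≈ 16,700 × 3.7189585619 ≈ 62,106.6080.

$62,107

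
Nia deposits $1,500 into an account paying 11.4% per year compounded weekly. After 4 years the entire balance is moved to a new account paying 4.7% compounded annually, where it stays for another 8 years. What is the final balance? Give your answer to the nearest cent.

Phase 1: 1,500·(1 + 0.114/52)^208 ≈ 2,365.4446.
Phase 2: 2,365.4446·(1 + 0.047)^8 ≈ 3,415.7512.

$3,415.75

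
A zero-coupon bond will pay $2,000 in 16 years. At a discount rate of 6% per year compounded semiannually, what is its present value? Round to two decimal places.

Growth factor = (1 + 0.03)^32 ≈ 2.575082756.
P = 2,000/2.575082756 ≈ 776.6741.

$776.67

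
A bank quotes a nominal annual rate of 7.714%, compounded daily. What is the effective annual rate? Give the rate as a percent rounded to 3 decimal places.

8.018%

One year is 365 periods at 0.000211342 each: (1 + 0.000211342)^365 ≈ 1.080184.
EAR = 1.080184 − 1 ≈ 8.01845%.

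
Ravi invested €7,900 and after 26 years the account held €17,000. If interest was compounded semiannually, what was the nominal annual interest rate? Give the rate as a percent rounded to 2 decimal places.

(1 + r/2)^52 = 17,000/7,900 = 2.1519.
1 + r/2 = 2.1519^(1/52) ≈ 1.014847, so r/2 ≈ 0.0148466.
r ≈ 2·0.0148466 = 2.96933%.

2.97%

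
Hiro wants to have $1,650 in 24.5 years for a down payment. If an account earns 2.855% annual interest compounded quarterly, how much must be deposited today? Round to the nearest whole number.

Growth factor = (1 + 0.0071375)^98 ≈ 2.007701556.
P = 1,650/2.007701556 ≈ 821.8353.

$822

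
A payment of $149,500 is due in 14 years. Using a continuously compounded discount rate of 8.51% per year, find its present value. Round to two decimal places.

$45,417.45

P = A·e^(−rt) = 149,500·e^(−1.1914).
e^(−1.1914) ≈ 0.303795652295, so P ≈ 45,417.4500.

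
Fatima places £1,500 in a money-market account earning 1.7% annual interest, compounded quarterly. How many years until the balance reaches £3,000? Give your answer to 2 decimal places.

40.86 years

We need (1 + 0.00425)^(4t) = 2, so 4t = ln 2 / ln 1.00425 ≈ 163.4398.
t ≈ 163.4398/4 = 40.8599 years.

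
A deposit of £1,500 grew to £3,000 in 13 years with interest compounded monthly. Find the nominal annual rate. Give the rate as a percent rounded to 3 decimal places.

The 156-period growth factor is 3,000/1,500 = 2.
r/12 = 2^(1/156) − 1 ≈ 0.00445314, so r ≈ 12·0.00445314 = 5.34376%.

5.344%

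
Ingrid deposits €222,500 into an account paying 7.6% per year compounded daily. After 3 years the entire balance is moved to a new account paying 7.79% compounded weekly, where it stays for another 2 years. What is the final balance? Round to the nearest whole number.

After 3 years at 7.6%: 222,500 × 1.25605551424 ≈ 279,472.3519.
Then 2 years at 7.79%: 279,472.3519 × 1.16845623025 ≈ 326,551.2108.

€326,551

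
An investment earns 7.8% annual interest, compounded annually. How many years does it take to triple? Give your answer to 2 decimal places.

14.63 years

(1 + 0.078)^t = 3.
t = ln 3 / ln(1 + 0.078) ≈ 1.0986/0.0751075 ≈ 14.6272.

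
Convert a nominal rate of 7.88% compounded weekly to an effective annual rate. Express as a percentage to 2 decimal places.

8.19%

One year is 52 periods at 0.00151538 each: (1 + 0.00151538)^52 ≈ 1.081923.
EAR = 1.081923 − 1 ≈ 8.19234%.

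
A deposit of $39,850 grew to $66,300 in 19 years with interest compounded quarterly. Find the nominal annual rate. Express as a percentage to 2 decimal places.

2.69%

The 76-period growth factor is 66,300/39,850 = 1.66374.
r/4 = 1.66374^(1/76) − 1 ≈ 0.00672074, so r ≈ 4·0.00672074 = 2.68830%.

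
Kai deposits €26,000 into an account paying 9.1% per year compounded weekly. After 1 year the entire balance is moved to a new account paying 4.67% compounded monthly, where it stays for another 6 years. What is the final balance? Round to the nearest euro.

After 1 years at 9.1%: 26,000 × 1.0951818995 ≈ 28,474.7294.
Then 6 years at 4.67%: 28,474.7294 × 1.3226749825 ≈ 37,662.8122.

€37,663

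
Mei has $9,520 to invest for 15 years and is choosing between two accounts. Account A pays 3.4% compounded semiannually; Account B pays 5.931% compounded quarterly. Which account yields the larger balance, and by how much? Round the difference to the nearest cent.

Account B, by $7,237.70

A: (1 + 0.017)^30 ≈ 1.6581682214, so 9,520 × 1.6581682214 ≈ 15,785.7615.
B: (1 + 0.0148275)^60 ≈ 2.4184306515, so 9,520 × 2.4184306515 ≈ 23,023.4598.
Difference ≈ 7,237.6983 in favor of B.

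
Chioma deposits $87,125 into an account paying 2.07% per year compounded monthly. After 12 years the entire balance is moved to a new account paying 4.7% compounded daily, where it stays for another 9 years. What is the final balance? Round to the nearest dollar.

After 12 years at 2.07%: 87,125 × 1.28169830727 ≈ 111,667.9650.
Then 9 years at 4.7%: 111,667.9650 × 1.52649272609 ≈ 170,460.3363.

$170,460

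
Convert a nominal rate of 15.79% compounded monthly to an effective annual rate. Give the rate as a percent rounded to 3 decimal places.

EAR = (1 + 15.79%/12)^12 − 1 = (1 + 0.0131583)^12 − 1.
(1 + 0.0131583)^12 ≈ 1.169844, so EAR ≈ 16.98437%.

16.984%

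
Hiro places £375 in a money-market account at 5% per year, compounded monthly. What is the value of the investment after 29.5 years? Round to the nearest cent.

£1,634.12

Periodic rate = 5%/12 = 0.00416667; periods = 12·29.5 = 354.
A = 375·(1 + 0.05/12)^354 ≈ 375·4.357661641 ≈ 1,634.1231.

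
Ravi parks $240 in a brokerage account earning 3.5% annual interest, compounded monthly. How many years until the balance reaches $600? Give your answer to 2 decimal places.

(1 + 0.00291667)^(12t) = 600/240 = 2.5.
12t·ln(1 + 0.00291667) = ln(2.5); 12t = 0.91629/0.00291242 ≈ 314.6147.
t ≈ 26.2179 years.

26.22 years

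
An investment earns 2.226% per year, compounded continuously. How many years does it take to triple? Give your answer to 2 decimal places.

e^(0.02226t) = 3, so 0.02226t = ln 3 ≈ 1.0986.
t ≈ 1.0986/0.02226 ≈ 49.3537.

49.35 years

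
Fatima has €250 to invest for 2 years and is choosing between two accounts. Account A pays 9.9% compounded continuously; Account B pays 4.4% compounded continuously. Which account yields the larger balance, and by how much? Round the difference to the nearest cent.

Account A growth factor: e^(0.099·2) = e^0.198 ≈ 1.21896239; balance ≈ 304.7406.
Account B growth factor: e^(0.044·2) = e^0.088 ≈ 1.09198812; balance ≈ 272.9970.
Account A is larger by 31.7436.

Account A, by €31.74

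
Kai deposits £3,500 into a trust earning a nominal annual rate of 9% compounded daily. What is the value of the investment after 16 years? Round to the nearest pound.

Growth factor = (1 + 0.09/365)^5840 ≈ 4.2199466886.
A ≈ 3,500 × 4.2199466886 ≈ 14,769.8134.

£14,770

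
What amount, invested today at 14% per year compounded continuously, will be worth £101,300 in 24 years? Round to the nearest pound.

£3,519

P = A·e^(−rt) = 101,300·e^(−3.36).
e^(−3.36) ≈ 0.0347352589447, so P ≈ 3,518.6817.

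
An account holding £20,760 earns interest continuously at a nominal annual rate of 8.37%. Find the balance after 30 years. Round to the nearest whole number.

£255,706

A = P·e^(rt) = 20,760·e^(0.0837·30) = 20,760·e^2.511.
e^2.511 ≈ 12.3172411451, so A ≈ 255,705.9262.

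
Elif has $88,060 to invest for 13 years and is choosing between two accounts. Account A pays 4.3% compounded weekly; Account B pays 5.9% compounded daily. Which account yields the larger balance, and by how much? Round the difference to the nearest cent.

Account B, by $35,632.99

Account A growth factor: (1 + 0.043/52)^676 ≈ 1.74851875244; balance ≈ 153,974.5613.
Account B growth factor: (1 + 0.059/365)^4745 ≈ 2.15316319903; balance ≈ 189,607.5513.
Account B is larger by 35,632.9900.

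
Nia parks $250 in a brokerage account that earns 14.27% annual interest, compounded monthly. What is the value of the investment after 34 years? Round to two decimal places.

$31,089.94

Growth factor = (1 + 0.1427/12)^408 ≈ 124.35976379.
A ≈ 250 × 124.35976379 ≈ 31,089.9409.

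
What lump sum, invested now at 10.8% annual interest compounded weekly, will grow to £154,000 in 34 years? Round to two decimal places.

£3,930.48

Growth factor = (1 + 0.108/52)^1768 ≈ 39.1810041321.
P = 154,000/39.1810041321 ≈ 3,930.4761.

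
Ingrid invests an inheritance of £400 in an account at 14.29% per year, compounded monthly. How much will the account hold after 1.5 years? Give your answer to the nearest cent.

£495.00

Periodic rate = 14.29%/12 = 0.0119083; periods = 12·1.5 = 18.
A = 400·(1 + 0.1429/12)^18 ≈ 400·1.23748831 ≈ 494.9953.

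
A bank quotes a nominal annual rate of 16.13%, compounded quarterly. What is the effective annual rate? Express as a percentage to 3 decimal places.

17.132%

One year is 4 periods at 0.040325 each: (1 + 0.040325)^4 ≈ 1.171322.
EAR = 1.171322 − 1 ≈ 17.13216%.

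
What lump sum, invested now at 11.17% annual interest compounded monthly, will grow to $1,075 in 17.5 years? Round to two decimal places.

$153.60

Periodic rate = 11.17%/12 = 0.00930833; 210 periods.
P = 1,075/(1 + 0.1117/12)^210 ≈ 1,075/6.99858743 ≈ 153.6024.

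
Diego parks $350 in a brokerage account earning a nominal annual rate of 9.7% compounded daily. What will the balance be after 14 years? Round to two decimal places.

Periodic rate = 9.7%/365 = 0.000265753; periods = 365·14 = 5110.
A = 350·(1 + 0.097/365)^5110 ≈ 350·3.88770724 ≈ 1,360.6975.

$1,360.70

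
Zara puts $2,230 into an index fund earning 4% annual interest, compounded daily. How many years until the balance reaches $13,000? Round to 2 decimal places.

We need (1 + 0.000109589)^(365t) = 5.8296, so 365t = ln 5.8296 / ln 1.00011 ≈ 16087.7799.
t ≈ 16087.7799/365 = 44.0761 years.

44.08 years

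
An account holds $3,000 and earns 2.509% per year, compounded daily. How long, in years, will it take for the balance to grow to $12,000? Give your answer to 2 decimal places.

55.25 years

We need (1 + 0.0000687397)^(365t) = 4, so 365t = ln 4 / ln 1.000069 ≈ 20167.9885.
t ≈ 20167.9885/365 = 55.2548 years.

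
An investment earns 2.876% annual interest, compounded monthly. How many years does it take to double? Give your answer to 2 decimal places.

24.13 years

(1 + 0.00239667)^(12t) = 2.
12t = ln 2 / ln(1 + 0.00239667) ≈ 0.69315/0.0023938 ≈ 289.5594.
t ≈ 24.1300.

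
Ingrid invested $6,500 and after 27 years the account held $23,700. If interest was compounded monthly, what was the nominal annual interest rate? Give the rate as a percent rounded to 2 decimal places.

The 324-period growth factor is 23,700/6,500 = 3.64615.
r/12 = 3.64615^(1/324) − 1 ≈ 0.0040008, so r ≈ 12·0.0040008 = 4.80096%.

4.80%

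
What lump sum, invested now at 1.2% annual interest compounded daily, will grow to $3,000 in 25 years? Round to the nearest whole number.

Periodic rate = 1.2%/365 = 0.0000328767; 9125 periods.
P = 3,000/(1 + 0.012/365)^9125 ≈ 3,000/1.349852151 ≈ 2,222.4656.

$2,222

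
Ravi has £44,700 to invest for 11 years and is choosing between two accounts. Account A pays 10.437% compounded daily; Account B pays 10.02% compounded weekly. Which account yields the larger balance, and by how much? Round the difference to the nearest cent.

Account A growth factor: (1 + 0.10437/365)^4015 ≈ 3.1515862223; balance ≈ 140,875.9041.
Account B growth factor: (1 + 0.1002/52)^572 ≈ 3.00759102645; balance ≈ 134,439.3189.
Account A is larger by 6,436.5853.

Account A, by £6,436.59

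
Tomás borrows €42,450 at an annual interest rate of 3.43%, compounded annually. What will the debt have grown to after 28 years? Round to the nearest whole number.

Growth factor = (1 + 0.0343)^28 ≈ 2.57100363787.
A ≈ 42,450 × 2.57100363787 ≈ 109,139.1044.

€109,139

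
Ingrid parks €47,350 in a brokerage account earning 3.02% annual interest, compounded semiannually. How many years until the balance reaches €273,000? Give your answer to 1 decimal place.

58.4 years

(1 + 0.0151)^(2t) = 273,000/47,350 = 5.7656.
2t·ln(1 + 0.0151) = ln(5.7656); 2t = 1.7519/0.0149871 ≈ 116.8940.
t ≈ 58.4470 years.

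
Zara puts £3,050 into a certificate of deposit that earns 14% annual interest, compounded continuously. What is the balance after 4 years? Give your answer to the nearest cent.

A = P·e^(rt) = 3,050·e^(0.14·4) = 3,050·e^0.56.
e^0.56 ≈ 1.7506725, so A ≈ 5,339.5511.

£5,339.55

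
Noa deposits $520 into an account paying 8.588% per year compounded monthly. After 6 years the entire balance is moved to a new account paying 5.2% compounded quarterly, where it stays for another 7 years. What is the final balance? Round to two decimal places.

$1,247.54

Phase 1: 520·(1 + 0.08588/12)^72 ≈ 868.9397.
Phase 2: 868.9397·(1 + 0.013)^28 ≈ 1,247.5389.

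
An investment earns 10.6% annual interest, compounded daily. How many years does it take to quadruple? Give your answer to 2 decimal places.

(1 + 0.000290411)^(365t) = 4.
365t = ln 4 / ln(1 + 0.000290411) ≈ 1.3863/0.000290369 ≈ 4774.2539.
t ≈ 13.0801.

13.08 years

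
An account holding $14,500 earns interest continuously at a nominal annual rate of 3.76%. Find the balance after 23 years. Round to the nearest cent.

A = P·e^(rt) = 14,500·e^(0.0376·23) = 14,500·e^0.8648.
e^0.8648 ≈ 2.3745311323, so A ≈ 34,430.7014.

$34,430.70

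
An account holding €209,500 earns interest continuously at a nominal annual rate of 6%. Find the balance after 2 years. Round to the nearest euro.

€236,211

A = P·e^(rt) = 209,500·e^(0.06·2) = 209,500·e^0.12.
e^0.12 ≈ 1.12749685158, so A ≈ 236,210.5904.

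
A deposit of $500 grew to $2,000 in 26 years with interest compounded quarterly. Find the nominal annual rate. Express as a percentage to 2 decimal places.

5.37%

The 104-period growth factor is 2,000/500 = 4.
r/4 = 4^(1/104) − 1 ≈ 0.013419, so r ≈ 4·0.013419 = 5.36760%.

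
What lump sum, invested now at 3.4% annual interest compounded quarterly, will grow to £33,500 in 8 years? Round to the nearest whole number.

Periodic rate = 3.4%/4 = 0.0085; 32 periods.
P = 33,500/(1 + 0.0085)^32 ≈ 33,500/1.3110790615 ≈ 25,551.4721.

£25,551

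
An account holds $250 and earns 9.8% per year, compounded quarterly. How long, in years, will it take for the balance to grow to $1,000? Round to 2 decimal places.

14.32 years

(1 + 0.0245)^(4t) = 1,000/250 = 4.
4t·ln(1 + 0.0245) = ln(4); 4t = 1.3863/0.0242047 ≈ 57.2738.
t ≈ 14.3184 years.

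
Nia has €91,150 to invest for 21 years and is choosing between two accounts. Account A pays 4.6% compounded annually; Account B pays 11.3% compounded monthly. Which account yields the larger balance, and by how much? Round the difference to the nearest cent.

A: (1 + 0.046)^21 ≈ 2.57137475111, so 91,150 × 2.57137475111 ≈ 234,380.8086.
B: (1 + 0.113/12)^252 ≈ 10.6110591593, so 91,150 × 10.6110591593 ≈ 967,198.0424.
Difference ≈ 732,817.2338 in favor of B.

Account B, by €732,817.23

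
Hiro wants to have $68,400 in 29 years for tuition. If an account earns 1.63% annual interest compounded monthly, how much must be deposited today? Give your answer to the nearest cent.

Growth factor = (1 + 0.0163/12)^348 ≈ 1.603805509.
P = 68,400/1.603805509 ≈ 42,648.5628.

$42,648.56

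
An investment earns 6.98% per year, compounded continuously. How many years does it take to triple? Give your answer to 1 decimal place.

e^(0.0698t) = 3, so 0.0698t = ln 3 ≈ 1.0986.
t ≈ 1.0986/0.0698 ≈ 15.7394.

15.7 years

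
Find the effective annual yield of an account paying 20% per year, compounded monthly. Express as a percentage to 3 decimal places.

EAR = (1 + 20%/12)^12 − 1 = (1 + 0.0166667)^12 − 1.
(1 + 0.0166667)^12 ≈ 1.219391, so EAR ≈ 21.93911%.

21.939%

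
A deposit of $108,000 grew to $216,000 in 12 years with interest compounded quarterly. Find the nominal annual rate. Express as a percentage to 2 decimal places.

5.82%

The 48-period growth factor is 216,000/108,000 = 2.
r/4 = 2^(1/48) − 1 ≈ 0.0145453, so r ≈ 4·0.0145453 = 5.81813%.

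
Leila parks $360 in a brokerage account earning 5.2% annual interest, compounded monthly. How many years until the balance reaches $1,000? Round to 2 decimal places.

(1 + 0.00433333)^(12t) = 1,000/360 = 2.7778.
12t·ln(1 + 0.00433333) = ln(2.7778); 12t = 1.0217/0.00432397 ≈ 236.2761.
t ≈ 19.6897 years.

19.69 years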